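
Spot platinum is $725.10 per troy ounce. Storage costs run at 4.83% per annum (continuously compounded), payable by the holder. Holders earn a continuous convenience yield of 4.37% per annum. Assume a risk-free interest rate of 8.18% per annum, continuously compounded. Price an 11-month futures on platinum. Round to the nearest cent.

$784.86 per troy ounce

Net carry = r + u − y = 0.0818 + 0.0483 − 0.0437 = 0.0864
F = S·e^((r+u−y)T) = 725.10 · e^(0.0864 × 11/12) = 725.10 · e^0.079200
= 725.10 × 1.082421 = $784.86 per troy ounce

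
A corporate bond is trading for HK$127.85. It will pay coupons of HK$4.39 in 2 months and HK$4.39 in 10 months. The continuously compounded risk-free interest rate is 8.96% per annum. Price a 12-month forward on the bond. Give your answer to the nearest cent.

HK$130.65

PV(coupons) I = 4.39·e^(−0.0896·2/12) + 4.39·e^(−0.0896·10/12)
I = 4.3249 + 4.0742 = 8.3991
F = (S − I)·e^(rT) = (127.85 − 8.3991) · e^(0.0896·12/12)
= 119.4509 · e^0.089600 = 119.4509 × 1.093737 = HK$130.65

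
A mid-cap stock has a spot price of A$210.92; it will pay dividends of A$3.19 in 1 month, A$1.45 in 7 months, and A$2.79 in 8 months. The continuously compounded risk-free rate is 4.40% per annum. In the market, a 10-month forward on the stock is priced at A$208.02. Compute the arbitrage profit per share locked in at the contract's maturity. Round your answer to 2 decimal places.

A$3.20 per share

PV(dividends) I = 3.19·e^(−0.0440·1/12) + 1.45·e^(−0.0440·7/12) + 2.79·e^(−0.0440·8/12) = 7.3009
Fair forward F* = (S − I)·e^(rT) = (210.92 − 7.3009)·e^0.036667 = 203.6191 × 1.037348 = 211.2239
Market A$208.02 < fair 211.2239: forward underpriced → reverse cash-and-carry (short the stock, invest proceeds at r, pay the dividends, go long the forward).
Profit at T = |F_mkt − F*| = |208.02 − 211.2239| = A$3.20 per share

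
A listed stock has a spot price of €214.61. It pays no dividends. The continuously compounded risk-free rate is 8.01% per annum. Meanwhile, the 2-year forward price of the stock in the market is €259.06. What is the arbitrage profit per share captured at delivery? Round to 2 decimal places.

Fair forward: F* = S·e^(carry·T), with carry = r = 0.0801
F* = 214.61 · e^(0.0801 × 2) = 214.61 · e^0.160200 = 214.61 × 1.173746 = €251.8976
Market €259.06 > fair €251.8976: forward overpriced → cash-and-carry (buy spot, short the forward).
At maturity, profit = |F_mkt − F*| = |259.06 − 251.8976| = €7.16 per share

€7.16 per share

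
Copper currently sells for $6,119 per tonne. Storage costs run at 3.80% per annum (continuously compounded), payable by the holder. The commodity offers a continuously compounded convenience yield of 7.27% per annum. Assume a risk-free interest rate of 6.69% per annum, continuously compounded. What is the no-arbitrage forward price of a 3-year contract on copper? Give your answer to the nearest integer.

$6,740 per tonne

Net carry = r + u − y = 0.0669 + 0.0380 − 0.0727 = 0.0322
F = S·e^((r+u−y)T) = 6119 · e^(0.0322 × 3) = 6119 · e^0.096600
= 6119 × 1.101420 = $6,740 per tonne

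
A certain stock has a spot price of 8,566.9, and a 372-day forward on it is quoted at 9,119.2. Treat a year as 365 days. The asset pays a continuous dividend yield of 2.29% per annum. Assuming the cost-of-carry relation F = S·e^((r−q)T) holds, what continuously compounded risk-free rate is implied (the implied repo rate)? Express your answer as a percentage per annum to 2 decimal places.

8.42%

From F = S·e^((r−q)T): (r − q) = ln(F/S)/T
ln(9119.2/8566.9) = ln(1.064469) = 0.062476
(r − q) = 0.062476 / (372/365) = 0.061300
r = ln(F/S)/T + q = 0.061300 + 0.0229 = 0.084200
r = 8.42%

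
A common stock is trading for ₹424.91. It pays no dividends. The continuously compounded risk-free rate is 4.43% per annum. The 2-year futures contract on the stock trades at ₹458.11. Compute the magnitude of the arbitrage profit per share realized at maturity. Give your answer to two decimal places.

₹6.17 per share

Fair futures: F* = S·e^(carry·T), with carry = r = 0.0443
F* = 424.91 · e^(0.0443 × 2) = 424.91 · e^0.088600 = 424.91 × 1.092644 = ₹464.2754
Market ₹458.11 < fair ₹464.2754: forward underpriced → reverse cash-and-carry (short spot, go long the forward).
At maturity, profit = |F_mkt − F*| = |458.11 − 464.2754| = ₹6.17 per share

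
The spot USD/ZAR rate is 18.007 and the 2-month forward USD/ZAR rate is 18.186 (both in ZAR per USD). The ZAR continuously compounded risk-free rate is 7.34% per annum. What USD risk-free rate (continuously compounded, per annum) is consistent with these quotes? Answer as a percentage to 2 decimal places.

1.41%

F = S·e^((r_ZAR − r_USD)T) ⇒ r_USD = r_ZAR − ln(F/S)/T
ln(18.186/18.007) = 0.009891; /(2/12) = 0.059346
r_USD = 0.0734 − 0.059346 = 0.014054
r_USD = 1.41%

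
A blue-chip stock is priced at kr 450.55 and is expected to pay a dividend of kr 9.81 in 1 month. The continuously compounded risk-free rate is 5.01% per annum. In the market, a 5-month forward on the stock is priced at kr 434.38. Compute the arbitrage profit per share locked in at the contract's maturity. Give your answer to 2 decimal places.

PV(dividends) I = 9.81·e^(−0.0501·1/12) = 9.7691
Fair forward F* = (S − I)·e^(rT) = (450.55 − 9.7691)·e^0.020875 = 440.7809 × 1.021094 = 450.0787
Market kr 434.38 < fair 450.0787: forward underpriced → reverse cash-and-carry (short the stock, invest proceeds at r, pay the dividends, go long the forward).
Profit at T = |F_mkt − F*| = |434.38 − 450.0787| = kr 15.70 per share

kr 15.70 per share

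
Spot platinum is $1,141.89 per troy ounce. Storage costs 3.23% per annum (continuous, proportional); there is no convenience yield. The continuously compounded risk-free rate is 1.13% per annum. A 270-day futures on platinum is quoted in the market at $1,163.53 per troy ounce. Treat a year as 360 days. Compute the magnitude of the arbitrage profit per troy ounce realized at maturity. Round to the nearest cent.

Fair futures: F* = S·e^(carry·T), with carry = (r + u) = 0.0113 + 0.0323 = 0.0436
F* = 1141.89 · e^(0.0436 × 270/360) = 1141.89 · e^0.03270000 = 1141.89 × 1.03324052 = $1179.8470
Market $1163.53 < fair $1179.8470: forward underpriced → reverse cash-and-carry (short spot, go long the forward).
At maturity, profit = |F_mkt − F*| = |1163.53 − 1179.8470| = $16.32 per troy ounce

$16.32 per troy ounce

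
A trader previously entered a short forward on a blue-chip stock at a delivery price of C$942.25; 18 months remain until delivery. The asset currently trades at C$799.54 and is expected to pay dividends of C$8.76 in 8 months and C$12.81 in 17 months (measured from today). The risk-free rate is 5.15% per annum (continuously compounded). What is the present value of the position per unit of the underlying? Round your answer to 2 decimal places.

C$93.03

PV(remaining dividends) I = 8.76·e^(−0.0515·8/12) + 12.81·e^(−0.0515·17/12) = 20.3730
Current forward F = (S − I)·e^(rT) = (799.54 − 20.3730)·e^(0.0515·18/12) = 779.1670 × 1.080312 = 841.7435
Value (long) = (F − K)·e^(−rT) = (841.7435 − 942.25) × 0.925658 = -93.0346
Short position value = −(long value) = C$93.03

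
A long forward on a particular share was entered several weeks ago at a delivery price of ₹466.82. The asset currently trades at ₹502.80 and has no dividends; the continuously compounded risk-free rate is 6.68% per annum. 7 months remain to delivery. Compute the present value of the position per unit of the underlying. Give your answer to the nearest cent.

Current fair forward for the remaining 7 months: F = S·e^(r·T), r = 0.0668
F = 502.80 · e^(0.0668 × 7/12) = 502.80 × 1.039736 = 522.7793
Value of long forward = (F − K)·e^(−rT) = (522.7793 − 466.82) · e^(−0.0668·7/12)
= 55.9593 × 0.961783 = 53.82

₹53.82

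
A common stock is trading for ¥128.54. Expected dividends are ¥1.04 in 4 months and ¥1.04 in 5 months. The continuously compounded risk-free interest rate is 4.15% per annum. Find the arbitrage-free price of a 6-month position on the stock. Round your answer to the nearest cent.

PV(dividends) I = 1.04·e^(−0.0415·4/12) + 1.04·e^(−0.0415·5/12)
I = 1.0257 + 1.0222 = 2.0479
F = (S − I)·e^(rT) = (128.54 − 2.0479) · e^(0.0415·6/12)
= 126.4921 · e^0.020750 = 126.4921 × 1.020967 = ¥129.14

¥129.14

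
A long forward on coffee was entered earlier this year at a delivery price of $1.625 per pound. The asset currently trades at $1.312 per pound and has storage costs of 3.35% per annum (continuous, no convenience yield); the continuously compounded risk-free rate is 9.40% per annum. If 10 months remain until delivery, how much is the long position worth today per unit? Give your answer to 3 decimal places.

Current fair forward for the remaining 10 months: F = S·e^((r + u)·T), (r + u) = 0.0940 + 0.0335 = 0.1275
F = 1.312 · e^(0.1275 × 10/12) = 1.312 × 1.112100 = 1.4591
Value of long forward = (F − K)·e^(−rT) = (1.4591 − 1.625) · e^(−0.0940·10/12)
= -0.1659 × 0.924656 = -0.153

-$0.153 per pound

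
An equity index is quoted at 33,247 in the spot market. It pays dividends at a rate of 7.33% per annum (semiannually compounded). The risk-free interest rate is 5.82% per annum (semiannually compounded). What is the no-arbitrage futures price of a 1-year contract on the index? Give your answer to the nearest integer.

F = S · (1+r/2)^(2T) / (1+q/2)^(2T)
= 33247 × 1.059047 / 1.074643 = 33247 × 0.985487
F = 32,764

32,764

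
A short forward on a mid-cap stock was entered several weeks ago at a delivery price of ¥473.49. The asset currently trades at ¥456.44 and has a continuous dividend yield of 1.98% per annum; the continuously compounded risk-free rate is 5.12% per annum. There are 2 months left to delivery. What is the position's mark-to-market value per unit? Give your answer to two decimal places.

¥14.53

Current fair forward for the remaining 2 months: F = S·e^((r − q)·T), (r − q) = 0.0512 − 0.0198 = 0.0314
F = 456.44 · e^(0.0314 × 2/12) = 456.44 × 1.005247 = 458.8349
Value of long forward = (F − K)·e^(−rT) = (458.8349 − 473.49) · e^(−0.0512·2/12)
= -14.6551 × 0.991503 = -14.53
Short position value = −(long value) = ¥14.53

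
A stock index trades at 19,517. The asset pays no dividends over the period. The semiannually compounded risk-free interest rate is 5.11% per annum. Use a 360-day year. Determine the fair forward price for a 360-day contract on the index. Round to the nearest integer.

F = S · (1+r/2)^(2T)
= 19517 × 1.051753
F = 20,527

20,527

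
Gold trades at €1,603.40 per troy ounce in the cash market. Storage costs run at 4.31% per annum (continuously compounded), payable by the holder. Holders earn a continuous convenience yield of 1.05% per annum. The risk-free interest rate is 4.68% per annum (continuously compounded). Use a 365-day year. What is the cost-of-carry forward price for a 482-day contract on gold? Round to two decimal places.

€1,780.65 per troy ounce

Net carry = r + u − y = 0.0468 + 0.0431 − 0.0105 = 0.0794
F = S·e^((r+u−y)T) = 1603.40 · e^(0.0794 × 482/365) = 1603.40 · e^0.10485151
= 1603.40 × 1.11054569 = €1,780.65 per troy ounce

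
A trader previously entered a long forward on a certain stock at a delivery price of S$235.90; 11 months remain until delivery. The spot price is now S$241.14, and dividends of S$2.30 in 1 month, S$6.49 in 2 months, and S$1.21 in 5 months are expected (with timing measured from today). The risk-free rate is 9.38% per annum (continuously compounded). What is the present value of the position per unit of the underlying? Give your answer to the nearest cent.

PV(remaining dividends) I = 2.30·e^(−0.0938·1/12) + 6.49·e^(−0.0938·2/12) + 1.21·e^(−0.0938·5/12) = 9.8350
Current forward F = (S − I)·e^(rT) = (241.14 − 9.8350)·e^(0.0938·11/12) = 231.3050 × 1.089788 = 252.0734
Value (long) = (F − K)·e^(−rT) = (252.0734 − 235.90) × 0.917610 = 14.8409
Value = S$14.84

S$14.84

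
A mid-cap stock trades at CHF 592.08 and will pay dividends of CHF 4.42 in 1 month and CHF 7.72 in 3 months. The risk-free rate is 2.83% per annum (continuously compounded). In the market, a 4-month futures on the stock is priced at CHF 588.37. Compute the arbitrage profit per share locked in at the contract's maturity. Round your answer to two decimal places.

CHF 2.87 per share

PV(dividends) I = 4.42·e^(−0.0283·1/12) + 7.72·e^(−0.0283·3/12) = 12.0752
Fair futures F* = (S − I)·e^(rT) = (592.08 − 12.0752)·e^0.009433 = 580.0048 × 1.009478 = 585.5021
Market CHF 588.37 > fair 585.5021: forward overpriced → cash-and-carry (borrow at r, buy the stock and collect the dividends, short the forward).
Profit at T = |F_mkt − F*| = |588.37 − 585.5021| = CHF 2.87 per share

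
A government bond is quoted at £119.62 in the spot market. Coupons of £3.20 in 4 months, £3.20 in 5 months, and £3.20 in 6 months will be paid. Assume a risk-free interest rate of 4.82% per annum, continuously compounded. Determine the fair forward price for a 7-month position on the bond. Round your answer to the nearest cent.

£113.35

PV(coupons) I = 3.20·e^(−0.0482·4/12) + 3.20·e^(−0.0482·5/12) + 3.20·e^(−0.0482·6/12)
I = 3.1490 + 3.1364 + 3.1238 = 9.4092
F = (S − I)·e^(rT) = (119.62 − 9.4092) · e^(0.0482·7/12)
= 110.2108 · e^0.028117 = 110.2108 × 1.028516 = £113.35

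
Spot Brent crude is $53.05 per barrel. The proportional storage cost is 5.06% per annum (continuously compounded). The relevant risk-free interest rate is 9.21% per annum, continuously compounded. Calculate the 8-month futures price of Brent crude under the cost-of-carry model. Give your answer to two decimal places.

$58.34 per barrel

Net carry = r + u − y = 0.0921 + 0.0506 − 0.0000 = 0.1427
F = S·e^((r+u−y)T) = 53.05 · e^(0.1427 × 8/12) = 53.05 · e^0.095133
= 53.05 × 1.099805 = $58.34 per barrel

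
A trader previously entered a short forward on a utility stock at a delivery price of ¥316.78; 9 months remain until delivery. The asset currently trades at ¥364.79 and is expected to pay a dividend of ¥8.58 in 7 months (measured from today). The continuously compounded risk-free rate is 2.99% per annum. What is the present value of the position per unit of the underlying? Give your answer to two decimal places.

PV(remaining dividends) I = 8.58·e^(−0.0299·7/12) = 8.4316
Current forward F = (S − I)·e^(rT) = (364.79 − 8.4316)·e^(0.0299·9/12) = 356.3584 × 1.022678 = 364.4399
Value (long) = (F − K)·e^(−rT) = (364.4399 − 316.78) × 0.977825 = 46.6030
Short position value = −(long value) = -¥46.60

-¥46.60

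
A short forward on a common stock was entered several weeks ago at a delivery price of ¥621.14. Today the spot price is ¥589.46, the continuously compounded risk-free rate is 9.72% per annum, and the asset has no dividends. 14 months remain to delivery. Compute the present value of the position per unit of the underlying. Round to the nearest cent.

Current fair forward for the remaining 14 months: F = S·e^(r·T), r = 0.0972
F = 589.46 · e^(0.0972 × 14/12) = 589.46 × 1.120080 = 660.2424
Value of long forward = (F − K)·e^(−rT) = (660.2424 − 621.14) · e^(−0.0972·14/12)
= 39.1024 × 0.892793 = 34.91
Short position value = −(long value) = -¥34.91

-¥34.91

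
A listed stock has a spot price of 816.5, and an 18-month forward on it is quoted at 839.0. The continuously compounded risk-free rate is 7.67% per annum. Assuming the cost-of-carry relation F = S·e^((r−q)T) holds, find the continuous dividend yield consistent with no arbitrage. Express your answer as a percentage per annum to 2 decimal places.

From F = S·e^((r−q)T): (r − q) = ln(F/S)/T
ln(839.0/816.5) = ln(1.027557) = 0.027184
(r − q) = 0.027184 / (18/12) = 0.018123
q = r − ln(F/S)/T = 0.0767 − 0.018123 = 0.058577
q = 5.86%

5.86%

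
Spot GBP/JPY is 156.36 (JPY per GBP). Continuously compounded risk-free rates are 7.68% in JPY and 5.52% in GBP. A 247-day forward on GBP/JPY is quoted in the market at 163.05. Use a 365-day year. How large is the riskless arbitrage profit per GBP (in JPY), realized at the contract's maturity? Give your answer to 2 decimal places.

Fair forward: F* = S·e^(carry·T), with carry = (r_JPY − r_GBP) = 0.0768 − 0.0552 = 0.0216
F* = 156.36 · e^(0.0216 × 247/365) = 156.36 · e^0.014617 = 156.36 × 1.014724 = 158.6622
Market 163.05 > fair 158.6622: forward overpriced → cash-and-carry (buy spot, short the forward).
At maturity, profit = |F_mkt − F*| = |163.05 − 158.6622| = 4.39 per GBP (in JPY)

4.39 per GBP (in JPY)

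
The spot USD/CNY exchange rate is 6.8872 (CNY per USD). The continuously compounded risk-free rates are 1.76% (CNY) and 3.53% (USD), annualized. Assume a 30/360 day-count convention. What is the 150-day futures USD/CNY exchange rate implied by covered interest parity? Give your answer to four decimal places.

F = S·e^((r_CNY − r_USD)T) = 6.8872 · e^((0.0176 − 0.0353) × 150/360)
= 6.8872 · e^-0.007375 = 6.8872 × 0.992652
F = 6.8366 CNY per USD

6.8366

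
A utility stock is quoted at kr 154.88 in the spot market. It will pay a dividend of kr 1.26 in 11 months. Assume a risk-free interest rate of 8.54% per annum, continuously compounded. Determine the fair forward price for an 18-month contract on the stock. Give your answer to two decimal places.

kr 174.72

PV(dividends) I = 1.26·e^(−0.0854·11/12)
I = 1.1651
F = (S − I)·e^(rT) = (154.88 − 1.1651) · e^(0.0854·18/12)
= 153.7149 · e^0.128100 = 153.7149 × 1.136667 = kr 174.72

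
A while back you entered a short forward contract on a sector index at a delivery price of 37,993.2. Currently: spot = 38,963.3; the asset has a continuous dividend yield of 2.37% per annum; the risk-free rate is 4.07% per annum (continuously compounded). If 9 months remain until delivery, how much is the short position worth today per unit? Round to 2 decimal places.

-1425.87

Current fair forward for the remaining 9 months: F = S·e^((r − q)·T), (r − q) = 0.0407 − 0.0237 = 0.0170
F = 38963.3 · e^(0.0170 × 9/12) = 38963.3 × 1.01283163 = 39463.2626
Value of long forward = (F − K)·e^(−rT) = (39463.2626 − 37993.2) · e^(−0.0407·9/12)
= 1470.0626 × 0.96993618 = 1425.87
Short position value = −(long value) = -1425.87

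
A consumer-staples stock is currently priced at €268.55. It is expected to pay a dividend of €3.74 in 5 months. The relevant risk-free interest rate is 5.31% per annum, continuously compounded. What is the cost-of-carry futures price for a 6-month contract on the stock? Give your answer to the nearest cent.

€272.02

PV(dividends) I = 3.74·e^(−0.0531·5/12)
I = 3.6582
F = (S − I)·e^(rT) = (268.55 − 3.6582) · e^(0.0531·6/12)
= 264.8918 · e^0.026550 = 264.8918 × 1.026906 = €272.02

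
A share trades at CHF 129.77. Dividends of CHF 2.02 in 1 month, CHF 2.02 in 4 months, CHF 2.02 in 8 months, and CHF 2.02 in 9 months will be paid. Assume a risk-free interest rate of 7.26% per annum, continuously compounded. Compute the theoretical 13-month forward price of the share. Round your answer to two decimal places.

PV(dividends) I = 2.02·e^(−0.0726·1/12) + 2.02·e^(−0.0726·4/12) + 2.02·e^(−0.0726·8/12) + 2.02·e^(−0.0726·9/12)
I = 2.0078 + 1.9717 + 1.9246 + 1.9130 = 7.8171
F = (S − I)·e^(rT) = (129.77 − 7.8171) · e^(0.0726·13/12)
= 121.9529 · e^0.078650 = 121.9529 × 1.081826 = CHF 131.93

CHF 131.93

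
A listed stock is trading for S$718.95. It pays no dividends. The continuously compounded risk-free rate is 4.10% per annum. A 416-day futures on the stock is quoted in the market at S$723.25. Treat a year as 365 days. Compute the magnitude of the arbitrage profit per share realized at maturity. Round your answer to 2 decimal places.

S$30.09 per share

Fair futures: F* = S·e^(carry·T), with carry = r = 0.0410
F* = 718.95 · e^(0.0410 × 416/365) = 718.95 · e^0.046729 = 718.95 × 1.047838 = S$753.3431
Market S$723.25 < fair S$753.3431: forward underpriced → reverse cash-and-carry (short spot, go long the forward).
At maturity, profit = |F_mkt − F*| = |723.25 − 753.3431| = S$30.09 per share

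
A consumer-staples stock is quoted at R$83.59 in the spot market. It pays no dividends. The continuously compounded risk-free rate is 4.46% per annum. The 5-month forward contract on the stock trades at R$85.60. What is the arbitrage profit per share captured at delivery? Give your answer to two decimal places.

R$0.44 per share

Fair forward: F* = S·e^(carry·T), with carry = r = 0.0446
F* = 83.59 · e^(0.0446 × 5/12) = 83.59 · e^0.018583 = 83.59 × 1.018757 = R$85.1579
Market R$85.60 > fair R$85.1579: forward overpriced → cash-and-carry (buy spot, short the forward).
At maturity, profit = |F_mkt − F*| = |85.60 − 85.1579| = R$0.44 per share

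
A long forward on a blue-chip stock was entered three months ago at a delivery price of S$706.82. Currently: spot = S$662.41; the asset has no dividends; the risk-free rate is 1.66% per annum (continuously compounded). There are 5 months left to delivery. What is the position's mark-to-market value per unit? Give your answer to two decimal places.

-S$39.54

Current fair forward for the remaining 5 months: F = S·e^(r·T), r = 0.0166
F = 662.41 · e^(0.0166 × 5/12) = 662.41 × 1.006941 = 667.0078
Value of long forward = (F − K)·e^(−rT) = (667.0078 − 706.82) · e^(−0.0166·5/12)
= -39.8122 × 0.993107 = -39.54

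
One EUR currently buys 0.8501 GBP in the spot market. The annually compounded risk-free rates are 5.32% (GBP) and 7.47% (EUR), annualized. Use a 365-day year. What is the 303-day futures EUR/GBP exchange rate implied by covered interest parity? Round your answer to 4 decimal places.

0.8360

By covered interest parity, F = S · (1+r_GBP)^T / (1+r_EUR)^T
= 0.8501 × 1.043968 / 1.061629 = 0.8501 × 0.983364
F = 0.8360 GBP per EUR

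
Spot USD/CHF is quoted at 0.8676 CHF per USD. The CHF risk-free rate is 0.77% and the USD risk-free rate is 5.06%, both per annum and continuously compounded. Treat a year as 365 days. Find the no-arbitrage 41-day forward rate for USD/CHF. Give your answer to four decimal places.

0.8634

F = S·e^((r_CHF − r_USD)T) = 0.8676 · e^((0.0077 − 0.0506) × 41/365)
= 0.8676 · e^-0.004819 = 0.8676 × 0.995193
F = 0.8634 CHF per USD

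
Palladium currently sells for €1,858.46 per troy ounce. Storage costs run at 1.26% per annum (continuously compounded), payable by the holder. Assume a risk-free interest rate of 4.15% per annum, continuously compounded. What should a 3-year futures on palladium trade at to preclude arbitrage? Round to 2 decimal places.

Net carry = r + u − y = 0.0415 + 0.0126 − 0.0000 = 0.0541
F = S·e^((r+u−y)T) = 1858.46 · e^(0.0541 × 3) = 1858.46 · e^0.16230000
= 1858.46 × 1.17621305 = €2,185.94 per troy ounce

€2,185.94 per troy ounce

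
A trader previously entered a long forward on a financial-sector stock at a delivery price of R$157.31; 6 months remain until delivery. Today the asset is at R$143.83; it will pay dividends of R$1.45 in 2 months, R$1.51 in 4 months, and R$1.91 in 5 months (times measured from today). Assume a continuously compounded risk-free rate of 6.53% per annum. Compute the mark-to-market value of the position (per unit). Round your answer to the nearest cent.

-R$13.20

PV(remaining dividends) I = 1.45·e^(−0.0653·2/12) + 1.51·e^(−0.0653·4/12) + 1.91·e^(−0.0653·5/12) = 4.7705
Current forward F = (S − I)·e^(rT) = (143.83 − 4.7705)·e^(0.0653·6/12) = 139.0595 × 1.033189 = 143.6747
Value (long) = (F − K)·e^(−rT) = (143.6747 − 157.31) × 0.967877 = -13.1973
Value = -R$13.20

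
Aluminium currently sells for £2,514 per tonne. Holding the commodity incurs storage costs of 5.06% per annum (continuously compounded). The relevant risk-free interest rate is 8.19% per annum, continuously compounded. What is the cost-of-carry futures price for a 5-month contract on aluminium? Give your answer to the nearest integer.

£2,657 per tonne

Net carry = r + u − y = 0.0819 + 0.0506 − 0.0000 = 0.1325
F = S·e^((r+u−y)T) = 2514 · e^(0.1325 × 5/12) = 2514 · e^0.055208
= 2514 × 1.056760 = £2,657 per tonne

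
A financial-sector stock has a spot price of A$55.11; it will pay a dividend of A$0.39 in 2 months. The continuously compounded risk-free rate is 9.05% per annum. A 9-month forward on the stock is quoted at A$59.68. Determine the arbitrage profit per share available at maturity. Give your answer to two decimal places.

A$1.11 per share

PV(dividends) I = 0.39·e^(−0.0905·2/12) = 0.3842
Fair forward F* = (S − I)·e^(rT) = (55.11 − 0.3842)·e^0.067875 = 54.7258 × 1.070232 = 58.5693
Market A$59.68 > fair 58.5693: forward overpriced → cash-and-carry (borrow at r, buy the stock and collect the dividends, short the forward).
Profit at T = |F_mkt − F*| = |59.68 − 58.5693| = A$1.11 per share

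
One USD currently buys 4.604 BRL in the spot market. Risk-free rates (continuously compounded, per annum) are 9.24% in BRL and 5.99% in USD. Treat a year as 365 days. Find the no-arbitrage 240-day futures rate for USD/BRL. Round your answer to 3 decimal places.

4.703

F = S·e^((r_BRL − r_USD)T) = 4.604 · e^((0.0924 − 0.0599) × 240/365)
= 4.604 · e^0.021370 = 4.604 × 1.021600
F = 4.703 BRL per USD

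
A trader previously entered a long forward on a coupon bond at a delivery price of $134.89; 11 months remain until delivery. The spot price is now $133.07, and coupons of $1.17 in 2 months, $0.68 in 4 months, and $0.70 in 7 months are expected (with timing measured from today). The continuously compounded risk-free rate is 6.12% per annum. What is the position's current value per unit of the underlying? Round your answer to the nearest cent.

PV(remaining coupons) I = 1.17·e^(−0.0612·2/12) + 0.68·e^(−0.0612·4/12) + 0.70·e^(−0.0612·7/12) = 2.4998
Current forward F = (S − I)·e^(rT) = (133.07 − 2.4998)·e^(0.0612·11/12) = 130.5702 × 1.057703 = 138.1045
Value (long) = (F − K)·e^(−rT) = (138.1045 − 134.89) × 0.945445 = 3.0391
Value = $3.04

$3.04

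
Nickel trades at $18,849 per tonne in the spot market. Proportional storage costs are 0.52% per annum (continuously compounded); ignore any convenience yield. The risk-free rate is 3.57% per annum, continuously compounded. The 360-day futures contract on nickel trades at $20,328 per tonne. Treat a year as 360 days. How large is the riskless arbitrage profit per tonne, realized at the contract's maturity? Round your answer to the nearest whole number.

$692 per tonne

Fair futures: F* = S·e^(carry·T), with carry = (r + u) = 0.0357 + 0.0052 = 0.0409
F* = 18849 · e^(0.0409 × 360/360) = 18849 · e^0.040900 = 18849 × 1.041748 = $19635.9081
Market $20328 > fair $19635.9081: forward overpriced → cash-and-carry (buy spot, short the forward).
At maturity, profit = |F_mkt − F*| = |20328 − 19635.9081| = $692 per tonne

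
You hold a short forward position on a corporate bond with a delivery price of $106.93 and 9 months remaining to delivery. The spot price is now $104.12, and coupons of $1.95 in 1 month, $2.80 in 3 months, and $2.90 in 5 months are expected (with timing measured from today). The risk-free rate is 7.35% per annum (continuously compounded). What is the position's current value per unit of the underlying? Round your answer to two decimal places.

PV(remaining coupons) I = 1.95·e^(−0.0735·1/12) + 2.80·e^(−0.0735·3/12) + 2.90·e^(−0.0735·5/12) = 7.4996
Current forward F = (S − I)·e^(rT) = (104.12 − 7.4996)·e^(0.0735·9/12) = 96.6204 × 1.056673 = 102.0962
Value (long) = (F − K)·e^(−rT) = (102.0962 − 106.93) × 0.946367 = -4.5745
Short position value = −(long value) = $4.57

$4.57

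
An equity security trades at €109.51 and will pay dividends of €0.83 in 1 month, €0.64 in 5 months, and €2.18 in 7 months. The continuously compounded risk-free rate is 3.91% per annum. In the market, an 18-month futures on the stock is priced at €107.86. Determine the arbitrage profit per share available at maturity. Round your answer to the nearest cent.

€4.46 per share

PV(dividends) I = 0.83·e^(−0.0391·1/12) + 0.64·e^(−0.0391·5/12) + 2.18·e^(−0.0391·7/12) = 3.5878
Fair futures F* = (S − I)·e^(rT) = (109.51 − 3.5878)·e^0.058650 = 105.9222 × 1.060404 = 112.3203
Market €107.86 < fair 112.3203: forward underpriced → reverse cash-and-carry (short the stock, invest proceeds at r, pay the dividends, go long the forward).
Profit at T = |F_mkt − F*| = |107.86 − 112.3203| = €4.46 per share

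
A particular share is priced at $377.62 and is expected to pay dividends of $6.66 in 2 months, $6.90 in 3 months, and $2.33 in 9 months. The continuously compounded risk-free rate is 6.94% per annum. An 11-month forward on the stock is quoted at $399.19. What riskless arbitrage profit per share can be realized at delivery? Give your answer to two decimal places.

PV(dividends) I = 6.66·e^(−0.0694·2/12) + 6.90·e^(−0.0694·3/12) + 2.33·e^(−0.0694·9/12) = 15.5766
Fair forward F* = (S − I)·e^(rT) = (377.62 − 15.5766)·e^0.063617 = 362.0434 × 1.065684 = 385.8239
Market $399.19 > fair 385.8239: forward overpriced → cash-and-carry (borrow at r, buy the stock and collect the dividends, short the forward).
Profit at T = |F_mkt − F*| = |399.19 − 385.8239| = $13.37 per share

$13.37 per share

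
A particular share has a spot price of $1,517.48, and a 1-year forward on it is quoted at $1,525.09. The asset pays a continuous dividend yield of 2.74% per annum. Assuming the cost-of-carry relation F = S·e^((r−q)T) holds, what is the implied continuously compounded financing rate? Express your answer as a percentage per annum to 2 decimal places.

3.24%

From F = S·e^((r−q)T): (r − q) = ln(F/S)/T
ln(1525.09/1517.48) = ln(1.005015) = 0.005002
(r − q) = 0.005002 / (1) = 0.005002
r = ln(F/S)/T + q = 0.005002 + 0.0274 = 0.032402
r = 3.24%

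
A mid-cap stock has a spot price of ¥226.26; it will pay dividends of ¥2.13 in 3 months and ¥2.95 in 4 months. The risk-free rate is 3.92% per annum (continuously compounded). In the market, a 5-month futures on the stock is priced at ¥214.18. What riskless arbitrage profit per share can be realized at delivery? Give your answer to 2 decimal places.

PV(dividends) I = 2.13·e^(−0.0392·3/12) + 2.95·e^(−0.0392·4/12) = 5.0209
Fair futures F* = (S − I)·e^(rT) = (226.26 − 5.0209)·e^0.016333 = 221.2391 × 1.016467 = 224.8822
Market ¥214.18 < fair 224.8822: forward underpriced → reverse cash-and-carry (short the stock, invest proceeds at r, pay the dividends, go long the forward).
Profit at T = |F_mkt − F*| = |214.18 − 224.8822| = ¥10.70 per share

¥10.70 per share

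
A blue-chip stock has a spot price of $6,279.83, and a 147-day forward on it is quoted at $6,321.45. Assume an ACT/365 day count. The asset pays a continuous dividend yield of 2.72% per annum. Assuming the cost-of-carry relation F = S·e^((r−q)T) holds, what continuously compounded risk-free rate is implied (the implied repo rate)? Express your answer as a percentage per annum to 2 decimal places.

From F = S·e^((r−q)T): (r − q) = ln(F/S)/T
ln(6321.45/6279.83) = ln(1.006628) = 0.006606
(r − q) = 0.006606 / (147/365) = 0.016403
r = ln(F/S)/T + q = 0.016403 + 0.0272 = 0.043603
r = 4.36%

4.36%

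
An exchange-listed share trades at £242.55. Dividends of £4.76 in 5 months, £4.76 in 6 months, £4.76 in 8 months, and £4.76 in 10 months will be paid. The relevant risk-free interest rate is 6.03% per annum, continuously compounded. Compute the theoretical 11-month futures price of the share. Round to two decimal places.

£236.93

PV(dividends) I = 4.76·e^(−0.0603·5/12) + 4.76·e^(−0.0603·6/12) + 4.76·e^(−0.0603·8/12) + 4.76·e^(−0.0603·10/12)
I = 4.6419 + 4.6186 + 4.5724 + 4.5267 = 18.3596
F = (S − I)·e^(rT) = (242.55 − 18.3596) · e^(0.0603·11/12)
= 224.1904 · e^0.055275 = 224.1904 × 1.056831 = £236.93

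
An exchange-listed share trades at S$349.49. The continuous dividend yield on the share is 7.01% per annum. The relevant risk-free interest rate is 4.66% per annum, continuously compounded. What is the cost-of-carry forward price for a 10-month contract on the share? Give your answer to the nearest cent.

F = S·e^((r − q)T) = 349.49 · e^((0.0466 − 0.0701) × 10/12)
= 349.49 · e^-0.019583 = 349.49 × 0.980608
F = S$342.71

S$342.71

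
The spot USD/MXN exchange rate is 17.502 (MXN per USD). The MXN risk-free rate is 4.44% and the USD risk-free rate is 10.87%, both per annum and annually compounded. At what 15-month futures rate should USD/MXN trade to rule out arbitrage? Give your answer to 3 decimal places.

By covered interest parity, F = S · (1+r_MXN)^T / (1+r_USD)^T
= 17.502 × 1.055805 / 1.137673 = 17.502 × 0.928039
F = 16.243 MXN per USD

16.243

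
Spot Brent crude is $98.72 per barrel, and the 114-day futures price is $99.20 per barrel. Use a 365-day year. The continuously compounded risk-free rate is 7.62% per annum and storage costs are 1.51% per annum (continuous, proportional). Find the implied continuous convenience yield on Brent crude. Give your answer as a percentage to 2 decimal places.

7.58%

F = S·e^((r+u−y)T) ⇒ (r+u−y) = ln(F/S)/T
ln(99.20/98.72) = 0.004850; /T ⇒ 0.015529
y = r + u − ln(F/S)/T = 0.0762 + 0.0151 − 0.015529 = 0.075771
y = 7.58%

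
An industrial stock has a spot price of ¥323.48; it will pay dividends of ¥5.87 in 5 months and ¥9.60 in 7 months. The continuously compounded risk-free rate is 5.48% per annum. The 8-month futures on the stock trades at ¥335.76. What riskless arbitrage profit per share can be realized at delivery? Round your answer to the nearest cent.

¥15.84 per share

PV(dividends) I = 5.87·e^(−0.0548·5/12) + 9.60·e^(−0.0548·7/12) = 15.0355
Fair futures F* = (S − I)·e^(rT) = (323.48 − 15.0355)·e^0.036533 = 308.4445 × 1.037209 = 319.9214
Market ¥335.76 > fair 319.9214: forward overpriced → cash-and-carry (borrow at r, buy the stock and collect the dividends, short the forward).
Profit at T = |F_mkt − F*| = |335.76 − 319.9214| = ¥15.84 per share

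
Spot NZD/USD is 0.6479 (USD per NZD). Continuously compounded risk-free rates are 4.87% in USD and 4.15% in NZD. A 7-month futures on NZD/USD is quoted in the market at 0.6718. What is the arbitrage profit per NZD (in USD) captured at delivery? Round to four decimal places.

Fair futures: F* = S·e^(carry·T), with carry = (r_USD − r_NZD) = 0.0487 − 0.0415 = 0.0072
F* = 0.6479 · e^(0.0072 × 7/12) = 0.6479 · e^0.004200 = 0.6479 × 1.004209 = 0.6506
Market 0.6718 > fair 0.6506: forward overpriced → cash-and-carry (buy spot, short the forward).
At maturity, profit = |F_mkt − F*| = |0.6718 − 0.6506| = 0.0212 per NZD (in USD)

0.0212 per NZD (in USD)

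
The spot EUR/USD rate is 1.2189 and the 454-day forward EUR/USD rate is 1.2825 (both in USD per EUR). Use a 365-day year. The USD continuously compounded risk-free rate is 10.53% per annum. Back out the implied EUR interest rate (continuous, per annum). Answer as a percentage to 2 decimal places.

F = S·e^((r_USD − r_EUR)T) ⇒ r_EUR = r_USD − ln(F/S)/T
ln(1.2825/1.2189) = 0.050862; /(454/365) = 0.040891
r_EUR = 0.1053 − 0.040891 = 0.064409
r_EUR = 6.44%

6.44%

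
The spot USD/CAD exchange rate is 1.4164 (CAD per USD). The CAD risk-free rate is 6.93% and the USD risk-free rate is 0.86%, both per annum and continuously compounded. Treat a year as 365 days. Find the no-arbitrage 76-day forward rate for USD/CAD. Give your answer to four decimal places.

F = S·e^((r_CAD − r_USD)T) = 1.4164 · e^((0.0693 − 0.0086) × 76/365)
= 1.4164 · e^0.012639 = 1.4164 × 1.012719
F = 1.4344 CAD per USD

1.4344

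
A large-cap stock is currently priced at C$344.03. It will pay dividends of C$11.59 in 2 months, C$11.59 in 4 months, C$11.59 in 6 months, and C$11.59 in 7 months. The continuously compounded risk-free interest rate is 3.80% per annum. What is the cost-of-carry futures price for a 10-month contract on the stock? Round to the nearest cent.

C$307.96

PV(dividends) I = 11.59·e^(−0.0380·2/12) + 11.59·e^(−0.0380·4/12) + 11.59·e^(−0.0380·6/12) + 11.59·e^(−0.0380·7/12)
I = 11.5168 + 11.4441 + 11.3719 + 11.3359 = 45.6687
F = (S − I)·e^(rT) = (344.03 − 45.6687) · e^(0.0380·10/12)
= 298.3613 · e^0.031667 = 298.3613 × 1.032174 = C$307.96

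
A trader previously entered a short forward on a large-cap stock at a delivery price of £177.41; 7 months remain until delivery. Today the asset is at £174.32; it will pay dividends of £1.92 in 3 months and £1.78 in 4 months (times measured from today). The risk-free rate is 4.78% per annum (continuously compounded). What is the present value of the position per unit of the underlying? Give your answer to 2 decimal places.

£1.86

PV(remaining dividends) I = 1.92·e^(−0.0478·3/12) + 1.78·e^(−0.0478·4/12) = 3.6491
Current forward F = (S − I)·e^(rT) = (174.32 − 3.6491)·e^(0.0478·7/12) = 170.6709 × 1.028276 = 175.4968
Value (long) = (F − K)·e^(−rT) = (175.4968 − 177.41) × 0.972502 = -1.8606
Short position value = −(long value) = £1.86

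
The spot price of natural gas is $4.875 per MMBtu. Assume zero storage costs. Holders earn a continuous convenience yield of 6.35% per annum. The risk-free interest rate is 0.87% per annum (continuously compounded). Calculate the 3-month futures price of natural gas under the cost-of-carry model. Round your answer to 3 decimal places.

Net carry = r + u − y = 0.0087 + 0.0000 − 0.0635 = -0.0548
F = S·e^((r+u−y)T) = 4.875 · e^(-0.0548 × 3/12) = 4.875 · e^-0.013700
= 4.875 × 0.986393 = $4.809 per MMBtu

$4.809 per MMBtu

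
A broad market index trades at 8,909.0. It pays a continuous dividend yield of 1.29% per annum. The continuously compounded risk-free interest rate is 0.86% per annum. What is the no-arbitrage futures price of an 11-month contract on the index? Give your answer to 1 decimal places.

8,874.0

F = S·e^((r − q)T) = 8909.0 · e^((0.0086 − 0.0129) × 11/12)
= 8909.0 · e^-0.003942 = 8909.0 × 0.996066
F = 8,874.0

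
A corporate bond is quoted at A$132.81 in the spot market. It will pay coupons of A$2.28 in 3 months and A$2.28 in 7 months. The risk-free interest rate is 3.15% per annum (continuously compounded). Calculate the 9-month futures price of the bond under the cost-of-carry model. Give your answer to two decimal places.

PV(coupons) I = 2.28·e^(−0.0315·3/12) + 2.28·e^(−0.0315·7/12)
I = 2.2621 + 2.2385 = 4.5006
F = (S − I)·e^(rT) = (132.81 − 4.5006) · e^(0.0315·9/12)
= 128.3094 · e^0.023625 = 128.3094 × 1.023906 = A$131.38

A$131.38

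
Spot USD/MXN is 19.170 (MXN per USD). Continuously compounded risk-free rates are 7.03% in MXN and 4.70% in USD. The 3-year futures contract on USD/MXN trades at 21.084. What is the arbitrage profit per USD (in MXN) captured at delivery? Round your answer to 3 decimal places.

0.526 per USD (in MXN)

Fair futures: F* = S·e^(carry·T), with carry = (r_MXN − r_USD) = 0.0703 − 0.0470 = 0.0233
F* = 19.170 · e^(0.0233 × 3) = 19.170 · e^0.069900 = 19.170 × 1.072401 = 20.5579
Market 21.084 > fair 20.5579: forward overpriced → cash-and-carry (buy spot, short the forward).
At maturity, profit = |F_mkt − F*| = |21.084 − 20.5579| = 0.526 per USD (in MXN)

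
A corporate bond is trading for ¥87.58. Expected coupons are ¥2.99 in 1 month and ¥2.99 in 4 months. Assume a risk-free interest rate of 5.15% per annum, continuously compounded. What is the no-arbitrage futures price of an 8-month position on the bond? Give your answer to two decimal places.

PV(coupons) I = 2.99·e^(−0.0515·1/12) + 2.99·e^(−0.0515·4/12)
I = 2.9772 + 2.9391 = 5.9163
F = (S − I)·e^(rT) = (87.58 − 5.9163) · e^(0.0515·8/12)
= 81.6637 · e^0.034333 = 81.6637 × 1.034929 = ¥84.52

¥84.52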